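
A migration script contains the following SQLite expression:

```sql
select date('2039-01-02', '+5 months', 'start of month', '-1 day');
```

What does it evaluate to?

2039-05-31

Adding +5 months to 2039-01-02 gives 2039-06-02.
`start of month` rewinds 2039-06-02 to 2039-06-01.
Going back 1 day from 2039-06-01 reaches 2039-05-31 (last day of May, 31 days).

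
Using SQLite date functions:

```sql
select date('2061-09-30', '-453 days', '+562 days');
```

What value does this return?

Applying '-453 days' to 2061-09-30: counting 453 days back gives 2060-07-04.
Applying '+562 days' to 2060-07-04: counting 562 days forward gives 2062-01-17.

2062-01-17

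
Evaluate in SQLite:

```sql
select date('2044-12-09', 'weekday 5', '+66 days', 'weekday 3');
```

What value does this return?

`weekday 5` advances to the next Friday; 2044-12-09 is already a Friday, so it stays at 2044-12-09.
Applying '+66 days' to 2044-12-09: counting 66 days forward gives 2045-02-13.
`weekday 3` advances to the next Wednesday; 2045-02-13 is a Monday, so it moves forward to 2045-02-15.

2045-02-15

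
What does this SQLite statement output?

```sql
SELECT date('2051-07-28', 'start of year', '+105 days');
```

2051-04-16

`start of year` rewinds 2051-07-28 to 2051-01-01.
Applying '+105 days' to 2051-01-01: counting 105 days forward gives 2051-04-16.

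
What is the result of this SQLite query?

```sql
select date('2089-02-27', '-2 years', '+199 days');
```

Adding -2 years to 2089-02-27 gives 2087-02-27.
Applying '+199 days' to 2087-02-27: counting 199 days forward gives 2087-09-14.

2087-09-14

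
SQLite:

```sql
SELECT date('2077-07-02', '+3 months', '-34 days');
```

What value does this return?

2077-08-29

Adding +3 months to 2077-07-02 gives 2077-10-02.
Going back 2 days from 2077-10-02 reaches 2077-09-30 (last day of September, 30 days).
Going back 30 days from 2077-09-30 reaches 2077-08-31 (last day of August, 31 days).
Going back 2 days within August lands on 2077-08-29.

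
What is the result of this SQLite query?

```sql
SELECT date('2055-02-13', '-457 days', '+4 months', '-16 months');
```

2052-11-13

Applying '-457 days' to 2055-02-13: counting 457 days back gives 2053-11-13.
Adding +4 months to 2053-11-13 gives 2054-03-13.
Adding -16 months to 2054-03-13 gives 2052-11-13.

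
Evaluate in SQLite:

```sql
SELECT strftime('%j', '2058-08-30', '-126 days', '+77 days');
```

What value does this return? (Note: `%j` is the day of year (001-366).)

193

First apply '-126 days', '+77 days': 2058-08-30 → 2058-07-12.
Day-of-year for 2058-07-12: days since 2058-01-01 inclusive = 193, zero-padded to 193.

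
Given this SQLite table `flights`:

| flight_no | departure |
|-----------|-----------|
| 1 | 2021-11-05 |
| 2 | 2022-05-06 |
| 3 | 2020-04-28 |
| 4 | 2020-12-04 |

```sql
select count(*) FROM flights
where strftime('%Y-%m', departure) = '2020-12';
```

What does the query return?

Rows with year-month 2020-12: 2020-12-04 → 1.

1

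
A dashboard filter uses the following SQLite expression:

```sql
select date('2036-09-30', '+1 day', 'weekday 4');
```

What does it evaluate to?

2036-10-02

September 2036 has 30 days; 0 remain after the 30th, so 1 days reach 2036-10-01.
`weekday 4` advances to the next Thursday; 2036-10-01 is a Wednesday, so it moves forward to 2036-10-02.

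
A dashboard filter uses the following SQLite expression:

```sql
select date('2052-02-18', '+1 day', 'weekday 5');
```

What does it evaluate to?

Advancing 1 more day within February lands on 2052-02-19.
`weekday 5` advances to the next Friday; 2052-02-19 is a Monday, so it moves forward to 2052-02-23.

2052-02-23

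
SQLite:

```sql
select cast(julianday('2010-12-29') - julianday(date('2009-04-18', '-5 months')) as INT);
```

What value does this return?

Adding -5 months to 2009-04-18 gives 2008-11-18.
12 days remain in November 2008 after the 18th (30 − 18).
Full months from December 2008 through November 2010 contribute their day counts.
Then 29 days into December 2010.
Total: 12 + 31 + 31 + 28 + 31 + 30 + 31 + 30 + 31 + 31 + 30 + 31 + 30 + 31 + 31 + 28 + 31 + 30 + 31 + 30 + 31 + 31 + 30 + 31 + 30 + 29 = 771.

771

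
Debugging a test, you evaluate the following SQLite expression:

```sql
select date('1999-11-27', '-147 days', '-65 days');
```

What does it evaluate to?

Applying '-147 days' to 1999-11-27: counting 147 days back gives 1999-07-03.
Applying '-65 days' to 1999-07-03: counting 65 days back gives 1999-04-29.

1999-04-29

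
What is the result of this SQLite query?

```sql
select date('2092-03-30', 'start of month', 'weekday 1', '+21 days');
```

2092-03-24

`start of month` rewinds 2092-03-30 to 2092-03-01.
`weekday 1` advances to the next Monday; 2092-03-01 is a Saturday, so it moves forward to 2092-03-03.
Advancing 21 more days within March lands on 2092-03-24.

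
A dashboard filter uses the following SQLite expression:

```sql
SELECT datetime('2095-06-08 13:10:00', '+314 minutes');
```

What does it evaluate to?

2095-06-08 18:24:00

314 minutes = 5h 14m; +314 minutes from 2095-06-08 13:10:00 is 2095-06-08 18:24:00.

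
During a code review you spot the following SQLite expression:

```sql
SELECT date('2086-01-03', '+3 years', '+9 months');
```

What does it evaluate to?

Adding +3 years to 2086-01-03 gives 2089-01-03.
Adding +9 months to 2089-01-03 gives 2089-10-03.

2089-10-03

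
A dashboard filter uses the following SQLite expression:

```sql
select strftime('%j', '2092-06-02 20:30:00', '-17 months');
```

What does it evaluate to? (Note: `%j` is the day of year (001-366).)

First apply '-17 months': 2092-06-02 20:30:00 → 2091-01-02 20:30:00.
Day-of-year for 2091-01-02: days since 2091-01-01 inclusive = 2, zero-padded to 002.

002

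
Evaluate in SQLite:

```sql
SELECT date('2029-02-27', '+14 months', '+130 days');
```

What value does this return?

Adding +14 months to 2029-02-27 gives 2030-04-27.
Applying '+130 days' to 2030-04-27: counting 130 days forward gives 2030-09-04.

2030-09-04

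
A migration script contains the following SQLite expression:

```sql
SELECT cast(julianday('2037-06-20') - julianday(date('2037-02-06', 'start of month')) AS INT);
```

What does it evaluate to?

`start of month` rewinds 2037-02-06 to 2037-02-01.
27 days remain in February 2037 after the 1st (28 − 1).
March 2037: 31 days.
April 2037: 30 days.
May 2037: 31 days.
Then 20 days into June 2037.
Total: 27 + 31 + 30 + 31 + 20 = 139.

139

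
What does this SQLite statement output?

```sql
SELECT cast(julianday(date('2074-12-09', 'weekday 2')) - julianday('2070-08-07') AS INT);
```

1587

`weekday 2` advances to the next Tuesday; 2074-12-09 is a Sunday, so it moves forward to 2074-12-11.
24 days remain in August 2070 after the 7th (31 − 7).
Full months from September 2070 through November 2074 contribute their day counts.
Then 11 days into December 2074.
Total: 24 + 30 + 31 + 30 + 31 + 31 + 28 + 31 + 30 + 31 + 30 + 31 + 31 + 30 + 31 + 30 + 31 + 31 + 29 + 31 + 30 + 31 + 30 + 31 + 31 + 30 + 31 + 30 + 31 + 31 + 28 + 31 + 30 + 31 + 30 + 31 + 31 + 30 + 31 + 30 + 31 + 31 + 28 + 31 + 30 + 31 + 30 + 31 + 31 + 30 + 31 + 30 + 11 = 1587.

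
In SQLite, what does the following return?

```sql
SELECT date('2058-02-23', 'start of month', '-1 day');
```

2058-01-31

`start of month` rewinds 2058-02-23 to 2058-02-01.
Going back 1 day from 2058-02-01 reaches 2058-01-31 (last day of January, 31 days).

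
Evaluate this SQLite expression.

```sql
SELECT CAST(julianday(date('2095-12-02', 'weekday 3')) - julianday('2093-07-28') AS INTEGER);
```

`weekday 3` advances to the next Wednesday; 2095-12-02 is a Friday, so it moves forward to 2095-12-07.
3 days remain in July 2093 after the 28th (31 − 28).
Full months from August 2093 through November 2095 contribute their day counts.
Then 7 days into December 2095.
Total: 3 + 31 + 30 + 31 + 30 + 31 + 31 + 28 + 31 + 30 + 31 + 30 + 31 + 31 + 30 + 31 + 30 + 31 + 31 + 28 + 31 + 30 + 31 + 30 + 31 + 31 + 30 + 31 + 30 + 7 = 862.

862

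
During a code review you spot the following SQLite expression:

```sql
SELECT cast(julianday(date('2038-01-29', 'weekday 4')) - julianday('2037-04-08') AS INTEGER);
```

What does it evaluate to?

`weekday 4` advances to the next Thursday; 2038-01-29 is a Friday, so it moves forward to 2038-02-04.
22 days remain in April 2037 after the 8th (30 − 8).
Full months from May 2037 through January 2038 contribute their day counts.
Then 4 days into February 2038.
Total: 22 + 31 + 30 + 31 + 31 + 30 + 31 + 30 + 31 + 31 + 4 = 302.

302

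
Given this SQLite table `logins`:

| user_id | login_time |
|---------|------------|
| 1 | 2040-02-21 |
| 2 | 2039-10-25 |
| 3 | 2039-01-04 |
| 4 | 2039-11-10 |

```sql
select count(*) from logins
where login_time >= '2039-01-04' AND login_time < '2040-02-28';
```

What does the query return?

4

Rows in [2039-01-04, 2040-02-28): 2040-02-21, 2039-10-25, 2039-01-04, 2039-11-10 → 4 rows.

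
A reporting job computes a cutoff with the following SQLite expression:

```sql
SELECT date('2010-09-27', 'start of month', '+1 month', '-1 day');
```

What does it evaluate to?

2010-09-30

`start of month` rewinds 2010-09-27 to 2010-09-01.
Adding +1 month to 2010-09-01 gives 2010-10-01.
Going back 1 day from 2010-10-01 reaches 2010-09-30 (last day of September, 30 days).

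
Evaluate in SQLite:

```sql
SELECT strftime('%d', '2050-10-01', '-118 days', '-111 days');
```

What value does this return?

First apply '-118 days', '-111 days': 2050-10-01 → 2050-02-14.
`%d` extracts the 2-digit day of month: 14.

14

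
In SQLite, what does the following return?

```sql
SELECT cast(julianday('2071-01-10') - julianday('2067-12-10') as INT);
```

21 days remain in December 2067 after the 10th (31 − 10).
Full months from January 2068 through December 2070 contribute their day counts.
Then 10 days into January 2071.
Total: 21 + 31 + 29 + 31 + 30 + 31 + 30 + 31 + 31 + 30 + 31 + 30 + 31 + 31 + 28 + 31 + 30 + 31 + 30 + 31 + 31 + 30 + 31 + 30 + 31 + 31 + 28 + 31 + 30 + 31 + 30 + 31 + 31 + 30 + 31 + 30 + 31 + 10 = 1127.

1127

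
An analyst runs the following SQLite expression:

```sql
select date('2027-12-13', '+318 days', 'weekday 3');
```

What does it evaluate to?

Applying '+318 days' to 2027-12-13: counting 318 days forward gives 2028-10-26.
`weekday 3` advances to the next Wednesday; 2028-10-26 is a Thursday, so it moves forward to 2028-11-01.

2028-11-01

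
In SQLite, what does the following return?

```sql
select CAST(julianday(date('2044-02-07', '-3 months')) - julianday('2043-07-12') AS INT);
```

Adding -3 months to 2044-02-07 gives 2043-11-07.
19 days remain in July 2043 after the 12th (31 − 12).
August 2043: 31 days.
September 2043: 30 days.
October 2043: 31 days.
Then 7 days into November 2043.
Total: 19 + 31 + 30 + 31 + 7 = 118.

118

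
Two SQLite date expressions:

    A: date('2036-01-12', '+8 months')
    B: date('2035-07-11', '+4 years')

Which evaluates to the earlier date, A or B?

A = 2036-09-12.
B = 2039-07-11.
A is earlier.

A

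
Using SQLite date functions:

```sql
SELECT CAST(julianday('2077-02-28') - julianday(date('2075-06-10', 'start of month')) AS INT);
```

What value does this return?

`start of month` rewinds 2075-06-10 to 2075-06-01.
29 days remain in June 2075 after the 1st (30 − 1).
Full months from July 2075 through January 2077 contribute their day counts.
Then 28 days into February 2077.
Total: 29 + 31 + 31 + 30 + 31 + 30 + 31 + 31 + 29 + 31 + 30 + 31 + 30 + 31 + 31 + 30 + 31 + 30 + 31 + 31 + 28 = 638.

638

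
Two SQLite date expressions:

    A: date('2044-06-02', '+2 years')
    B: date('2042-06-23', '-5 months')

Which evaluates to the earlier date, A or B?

A = 2046-06-02.
B = 2042-01-23.
B is earlier.

B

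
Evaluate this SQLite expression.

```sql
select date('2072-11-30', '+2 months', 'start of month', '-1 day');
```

Adding +2 months to 2072-11-30 gives 2073-01-30.
`start of month` rewinds 2073-01-30 to 2073-01-01.
Going back 1 day from 2073-01-01 reaches 2072-12-31 (last day of December, 31 days).

2072-12-31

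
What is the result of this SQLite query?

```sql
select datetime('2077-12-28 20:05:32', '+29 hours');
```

2077-12-30 01:05:32

+29 hours from 2077-12-28 20:05:32 is 2077-12-30 01:05:32 (crosses midnight).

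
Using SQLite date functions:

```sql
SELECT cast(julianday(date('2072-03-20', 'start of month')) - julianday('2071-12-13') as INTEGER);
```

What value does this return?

`start of month` rewinds 2072-03-20 to 2072-03-01.
18 days remain in December 2071 after the 13th (31 − 13).
January 2072: 31 days.
February 2072: 29 days (leap year).
Then 1 day into March 2072.
Total: 18 + 31 + 29 + 1 = 79.

79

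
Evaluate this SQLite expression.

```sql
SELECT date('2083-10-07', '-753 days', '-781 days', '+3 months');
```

2079-10-26

Applying '-753 days' to 2083-10-07: counting 753 days back gives 2081-09-14.
Applying '-781 days' to 2081-09-14: counting 781 days back gives 2079-07-26.
Adding +3 months to 2079-07-26 gives 2079-10-26.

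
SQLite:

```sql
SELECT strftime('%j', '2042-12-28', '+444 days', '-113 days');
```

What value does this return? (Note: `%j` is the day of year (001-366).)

First apply '+444 days', '-113 days': 2042-12-28 → 2043-11-24.
Day-of-year for 2043-11-24: days since 2043-01-01 inclusive = 328, zero-padded to 328.

328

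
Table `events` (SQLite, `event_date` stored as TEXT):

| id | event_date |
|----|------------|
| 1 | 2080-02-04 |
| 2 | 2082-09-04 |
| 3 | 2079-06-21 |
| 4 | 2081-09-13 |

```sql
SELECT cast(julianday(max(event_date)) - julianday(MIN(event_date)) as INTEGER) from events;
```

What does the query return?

1171

MIN = 2079-06-21, MAX = 2082-09-04.
9 days remain in June 2079 after the 21st (30 − 21).
Full months from July 2079 through August 2082 contribute their day counts.
Then 4 days into September 2082.
Total: 9 + 31 + 31 + 30 + 31 + 30 + 31 + 31 + 29 + 31 + 30 + 31 + 30 + 31 + 31 + 30 + 31 + 30 + 31 + 31 + 28 + 31 + 30 + 31 + 30 + 31 + 31 + 30 + 31 + 30 + 31 + 31 + 28 + 31 + 30 + 31 + 30 + 31 + 31 + 4 = 1171.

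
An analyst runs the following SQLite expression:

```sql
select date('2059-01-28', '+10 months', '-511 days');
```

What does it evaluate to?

2058-07-05

Adding +10 months to 2059-01-28 gives 2059-11-28.
Applying '-511 days' to 2059-11-28: counting 511 days back gives 2058-07-05.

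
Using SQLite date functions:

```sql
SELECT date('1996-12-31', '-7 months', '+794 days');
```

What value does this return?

1998-08-03

Adding -7 months to 1996-12-31 gives 1996-05-31.
Applying '+794 days' to 1996-05-31: counting 794 days forward gives 1998-08-03.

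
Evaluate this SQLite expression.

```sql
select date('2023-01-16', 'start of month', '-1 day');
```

2022-12-31

`start of month` rewinds 2023-01-16 to 2023-01-01.
Going back 1 day from 2023-01-01 reaches 2022-12-31 (last day of December, 31 days).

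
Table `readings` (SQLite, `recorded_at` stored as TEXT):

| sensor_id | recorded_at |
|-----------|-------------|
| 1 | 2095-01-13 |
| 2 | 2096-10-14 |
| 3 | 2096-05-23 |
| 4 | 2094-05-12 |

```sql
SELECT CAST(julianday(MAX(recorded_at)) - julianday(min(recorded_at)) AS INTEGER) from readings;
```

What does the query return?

MIN = 2094-05-12, MAX = 2096-10-14.
19 days remain in May 2094 after the 12th (31 − 12).
Full months from June 2094 through September 2096 contribute their day counts.
Then 14 days into October 2096.
Total: 19 + 30 + 31 + 31 + 30 + 31 + 30 + 31 + 31 + 28 + 31 + 30 + 31 + 30 + 31 + 31 + 30 + 31 + 30 + 31 + 31 + 29 + 31 + 30 + 31 + 30 + 31 + 31 + 30 + 14 = 886.

886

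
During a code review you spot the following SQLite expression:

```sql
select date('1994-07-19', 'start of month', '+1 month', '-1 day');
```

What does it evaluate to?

`start of month` rewinds 1994-07-19 to 1994-07-01.
Adding +1 month to 1994-07-01 gives 1994-08-01.
Going back 1 day from 1994-08-01 reaches 1994-07-31 (last day of July, 31 days).

1994-07-31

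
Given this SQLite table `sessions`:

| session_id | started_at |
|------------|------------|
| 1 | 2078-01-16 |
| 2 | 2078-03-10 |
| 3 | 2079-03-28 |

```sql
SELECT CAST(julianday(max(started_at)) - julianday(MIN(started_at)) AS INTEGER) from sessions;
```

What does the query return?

MIN = 2078-01-16, MAX = 2079-03-28.
15 days remain in January 2078 after the 16th (31 − 16).
Full months from February 2078 through February 2079 contribute their day counts.
Then 28 days into March 2079.
Total: 15 + 28 + 31 + 30 + 31 + 30 + 31 + 31 + 30 + 31 + 30 + 31 + 31 + 28 + 28 = 436.

436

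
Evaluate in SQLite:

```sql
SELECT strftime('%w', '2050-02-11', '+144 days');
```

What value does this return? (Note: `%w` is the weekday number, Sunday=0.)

First apply '+144 days': 2050-02-11 → 2050-07-05.
2050-07-05 is a Tuesday; with Sunday=0 that is 2.

2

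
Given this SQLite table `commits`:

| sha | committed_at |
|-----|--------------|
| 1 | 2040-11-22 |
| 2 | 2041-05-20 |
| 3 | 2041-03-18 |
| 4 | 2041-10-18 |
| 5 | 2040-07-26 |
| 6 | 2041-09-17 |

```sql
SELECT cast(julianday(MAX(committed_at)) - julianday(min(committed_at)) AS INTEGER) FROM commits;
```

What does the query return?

449

MIN = 2040-07-26, MAX = 2041-10-18.
5 days remain in July 2040 after the 26th (31 − 26).
Full months from August 2040 through September 2041 contribute their day counts.
Then 18 days into October 2041.
Total: 5 + 31 + 30 + 31 + 30 + 31 + 31 + 28 + 31 + 30 + 31 + 30 + 31 + 31 + 30 + 18 = 449.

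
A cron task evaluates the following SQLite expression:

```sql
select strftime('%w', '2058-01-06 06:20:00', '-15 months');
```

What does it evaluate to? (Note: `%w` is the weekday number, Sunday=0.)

5

First apply '-15 months': 2058-01-06 06:20:00 → 2056-10-06 06:20:00.
2056-10-06 is a Friday; with Sunday=0 that is 5.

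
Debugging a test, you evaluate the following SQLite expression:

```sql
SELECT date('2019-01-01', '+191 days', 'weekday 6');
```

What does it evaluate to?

2019-07-13

Applying '+191 days' to 2019-01-01: counting 191 days forward gives 2019-07-11.
`weekday 6` advances to the next Saturday; 2019-07-11 is a Thursday, so it moves forward to 2019-07-13.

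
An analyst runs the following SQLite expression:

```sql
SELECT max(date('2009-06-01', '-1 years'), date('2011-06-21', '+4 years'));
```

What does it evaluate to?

2015-06-21

date('2009-06-01', '-1 years') → 2008-06-01.
date('2011-06-21', '+4 years') → 2015-06-21.
Later of the two is 2015-06-21.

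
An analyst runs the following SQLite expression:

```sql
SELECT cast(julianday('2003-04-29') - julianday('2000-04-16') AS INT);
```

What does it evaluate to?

1108

14 days remain in April 2000 after the 16th (30 − 16).
Full months from May 2000 through March 2003 contribute their day counts.
Then 29 days into April 2003.
Total: 14 + 31 + 30 + 31 + 31 + 30 + 31 + 30 + 31 + 31 + 28 + 31 + 30 + 31 + 30 + 31 + 31 + 30 + 31 + 30 + 31 + 31 + 28 + 31 + 30 + 31 + 30 + 31 + 31 + 30 + 31 + 30 + 31 + 31 + 28 + 31 + 29 = 1108.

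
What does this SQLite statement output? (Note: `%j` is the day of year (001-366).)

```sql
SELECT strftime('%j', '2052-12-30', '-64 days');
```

301

First apply '-64 days': 2052-12-30 → 2052-10-27.
Day-of-year for 2052-10-27: days since 2052-01-01 inclusive = 301, zero-padded to 301.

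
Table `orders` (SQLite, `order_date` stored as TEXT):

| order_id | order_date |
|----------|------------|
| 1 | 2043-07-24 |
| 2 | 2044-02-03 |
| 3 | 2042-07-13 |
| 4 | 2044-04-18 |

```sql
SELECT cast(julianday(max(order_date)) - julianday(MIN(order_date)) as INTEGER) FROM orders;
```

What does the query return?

645

MIN = 2042-07-13, MAX = 2044-04-18.
18 days remain in July 2042 after the 13th (31 − 13).
Full months from August 2042 through March 2044 contribute their day counts.
Then 18 days into April 2044.
Total: 18 + 31 + 30 + 31 + 30 + 31 + 31 + 28 + 31 + 30 + 31 + 30 + 31 + 31 + 30 + 31 + 30 + 31 + 31 + 29 + 31 + 18 = 645.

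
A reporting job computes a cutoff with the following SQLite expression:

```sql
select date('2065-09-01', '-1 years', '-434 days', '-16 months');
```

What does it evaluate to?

Adding -1 year to 2065-09-01 gives 2064-09-01.
Applying '-434 days' to 2064-09-01: counting 434 days back gives 2063-06-25.
Adding -16 months to 2063-06-25 gives 2062-02-25.

2062-02-25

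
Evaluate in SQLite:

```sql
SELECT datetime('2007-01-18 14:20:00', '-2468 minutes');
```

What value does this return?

2468 minutes = 41h 8m; -2468 minutes from 2007-01-18 14:20:00 is 2007-01-16 21:12:00 (crosses midnight).

2007-01-16 21:12:00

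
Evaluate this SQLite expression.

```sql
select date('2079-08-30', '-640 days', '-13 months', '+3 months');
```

2077-01-28

Applying '-640 days' to 2079-08-30: counting 640 days back gives 2077-11-28.
Adding -13 months to 2077-11-28 gives 2076-10-28.
Adding +3 months to 2076-10-28 gives 2077-01-28.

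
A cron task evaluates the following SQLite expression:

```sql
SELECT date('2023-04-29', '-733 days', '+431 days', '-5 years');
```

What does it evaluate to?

Applying '-733 days' to 2023-04-29: counting 733 days back gives 2021-04-26.
Applying '+431 days' to 2021-04-26: counting 431 days forward gives 2022-07-01.
Adding -5 years to 2022-07-01 gives 2017-07-01.

2017-07-01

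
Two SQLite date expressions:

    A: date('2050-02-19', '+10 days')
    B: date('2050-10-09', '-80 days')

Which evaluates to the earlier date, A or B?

A = 2050-03-01.
B = 2050-07-21.
A is earlier.

A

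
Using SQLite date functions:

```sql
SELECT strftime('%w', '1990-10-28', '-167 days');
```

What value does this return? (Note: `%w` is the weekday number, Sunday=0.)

First apply '-167 days': 1990-10-28 → 1990-05-14.
1990-05-14 is a Monday; with Sunday=0 that is 1.

1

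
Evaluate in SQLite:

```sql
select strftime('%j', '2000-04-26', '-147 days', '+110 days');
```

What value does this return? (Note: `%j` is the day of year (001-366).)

080

First apply '-147 days', '+110 days': 2000-04-26 → 2000-03-20.
Day-of-year for 2000-03-20: days since 2000-01-01 inclusive = 80, zero-padded to 080.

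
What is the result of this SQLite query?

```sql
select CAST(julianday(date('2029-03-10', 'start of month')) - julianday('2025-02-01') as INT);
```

`start of month` rewinds 2029-03-10 to 2029-03-01.
27 days remain in February 2025 after the 1st (28 − 1).
Full months from March 2025 through February 2029 contribute their day counts.
Then 1 day into March 2029.
Total: 27 + 31 + 30 + 31 + 30 + 31 + 31 + 30 + 31 + 30 + 31 + 31 + 28 + 31 + 30 + 31 + 30 + 31 + 31 + 30 + 31 + 30 + 31 + 31 + 28 + 31 + 30 + 31 + 30 + 31 + 31 + 30 + 31 + 30 + 31 + 31 + 29 + 31 + 30 + 31 + 30 + 31 + 31 + 30 + 31 + 30 + 31 + 31 + 28 + 1 = 1489.

1489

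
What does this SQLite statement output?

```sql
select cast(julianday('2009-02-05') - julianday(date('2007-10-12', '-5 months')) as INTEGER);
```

635

Adding -5 months to 2007-10-12 gives 2007-05-12.
19 days remain in May 2007 after the 12th (31 − 12).
Full months from June 2007 through January 2009 contribute their day counts.
Then 5 days into February 2009.
Total: 19 + 30 + 31 + 31 + 30 + 31 + 30 + 31 + 31 + 29 + 31 + 30 + 31 + 30 + 31 + 31 + 30 + 31 + 30 + 31 + 31 + 5 = 635.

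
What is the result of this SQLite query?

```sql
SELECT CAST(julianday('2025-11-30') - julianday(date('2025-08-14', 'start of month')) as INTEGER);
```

`start of month` rewinds 2025-08-14 to 2025-08-01.
30 days remain in August 2025 after the 1st (31 − 1).
September 2025: 30 days.
October 2025: 31 days.
Then 30 days into November 2025.
Total: 30 + 30 + 31 + 30 = 121.

121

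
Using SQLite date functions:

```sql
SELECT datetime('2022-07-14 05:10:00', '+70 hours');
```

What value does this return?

+70 hours from 2022-07-14 05:10:00 is 2022-07-17 03:10:00 (crosses midnight).

2022-07-17 03:10:00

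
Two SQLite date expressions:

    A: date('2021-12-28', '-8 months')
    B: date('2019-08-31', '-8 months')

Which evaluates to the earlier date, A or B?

B

A = 2021-04-28.
B = 2018-12-31.
B is earlier.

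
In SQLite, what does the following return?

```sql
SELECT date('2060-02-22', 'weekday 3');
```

`weekday 3` advances to the next Wednesday; 2060-02-22 is a Sunday, so it moves forward to 2060-02-25.

2060-02-25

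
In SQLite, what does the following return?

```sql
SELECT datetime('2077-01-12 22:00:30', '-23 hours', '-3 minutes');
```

2077-01-11 22:57:30

-23 hours from 2077-01-12 22:00:30 is 2077-01-11 23:00:30 (crosses midnight).
-3 minutes from 2077-01-11 23:00:30 is 2077-01-11 22:57:30.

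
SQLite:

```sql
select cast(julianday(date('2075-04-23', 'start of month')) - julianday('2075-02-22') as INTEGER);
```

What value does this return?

`start of month` rewinds 2075-04-23 to 2075-04-01.
6 days remain in February 2075 after the 22nd (28 − 22).
March 2075: 31 days.
Then 1 day into April 2075.
Total: 6 + 31 + 1 = 38.

38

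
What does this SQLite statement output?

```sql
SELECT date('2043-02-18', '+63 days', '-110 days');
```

2043-01-02

Applying '+63 days' to 2043-02-18: counting 63 days forward gives 2043-04-22.
Applying '-110 days' to 2043-04-22: counting 110 days back gives 2043-01-02.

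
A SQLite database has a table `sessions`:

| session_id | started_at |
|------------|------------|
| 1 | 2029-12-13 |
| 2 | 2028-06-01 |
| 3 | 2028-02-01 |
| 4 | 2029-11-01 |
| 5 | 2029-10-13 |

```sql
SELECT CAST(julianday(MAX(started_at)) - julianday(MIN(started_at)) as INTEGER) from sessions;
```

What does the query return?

681

MIN = 2028-02-01, MAX = 2029-12-13.
28 days remain in February 2028 after the 1st (29 − 1).
Full months from March 2028 through November 2029 contribute their day counts.
Then 13 days into December 2029.
Total: 28 + 31 + 30 + 31 + 30 + 31 + 31 + 30 + 31 + 30 + 31 + 31 + 28 + 31 + 30 + 31 + 30 + 31 + 31 + 30 + 31 + 30 + 13 = 681.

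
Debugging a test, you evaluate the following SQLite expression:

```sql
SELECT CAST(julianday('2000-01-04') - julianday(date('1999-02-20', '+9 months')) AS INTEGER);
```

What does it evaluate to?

Adding +9 months to 1999-02-20 gives 1999-11-20.
10 days remain in November 1999 after the 20th (30 − 20).
December 1999: 31 days.
Then 4 days into January 2000.
Total: 10 + 31 + 4 = 45.

45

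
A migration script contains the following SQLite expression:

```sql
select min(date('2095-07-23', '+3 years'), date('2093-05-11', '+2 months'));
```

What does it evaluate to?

date('2095-07-23', '+3 years') → 2098-07-23.
date('2093-05-11', '+2 months') → 2093-07-11.
Earlier of the two is 2093-07-11.

2093-07-11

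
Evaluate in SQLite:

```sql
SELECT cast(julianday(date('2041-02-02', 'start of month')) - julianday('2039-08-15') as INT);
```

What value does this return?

536

`start of month` rewinds 2041-02-02 to 2041-02-01.
16 days remain in August 2039 after the 15th (31 − 15).
Full months from September 2039 through January 2041 contribute their day counts.
Then 1 day into February 2041.
Total: 16 + 30 + 31 + 30 + 31 + 31 + 29 + 31 + 30 + 31 + 30 + 31 + 31 + 30 + 31 + 30 + 31 + 31 + 1 = 536.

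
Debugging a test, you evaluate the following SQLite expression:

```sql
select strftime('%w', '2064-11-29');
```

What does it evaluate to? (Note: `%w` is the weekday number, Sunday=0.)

2064-11-29 is a Saturday; with Sunday=0 that is 6.

6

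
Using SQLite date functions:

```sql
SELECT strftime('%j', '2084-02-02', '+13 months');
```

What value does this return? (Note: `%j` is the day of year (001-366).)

First apply '+13 months': 2084-02-02 → 2085-03-02.
Day-of-year for 2085-03-02: days since 2085-01-01 inclusive = 61, zero-padded to 061.

061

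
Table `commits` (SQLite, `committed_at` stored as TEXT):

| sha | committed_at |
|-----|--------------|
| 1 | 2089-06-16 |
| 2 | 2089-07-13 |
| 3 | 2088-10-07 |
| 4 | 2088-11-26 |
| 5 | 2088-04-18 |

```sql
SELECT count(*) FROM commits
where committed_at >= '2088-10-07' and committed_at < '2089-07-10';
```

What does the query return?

3

Rows in [2088-10-07, 2089-07-10): 2089-06-16, 2088-10-07, 2088-11-26 → 3 rows.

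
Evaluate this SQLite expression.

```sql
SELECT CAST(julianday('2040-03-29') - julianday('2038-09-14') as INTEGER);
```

562

16 days remain in September 2038 after the 14th (30 − 14).
Full months from October 2038 through February 2040 contribute their day counts.
Then 29 days into March 2040.
Total: 16 + 31 + 30 + 31 + 31 + 28 + 31 + 30 + 31 + 30 + 31 + 31 + 30 + 31 + 30 + 31 + 31 + 29 + 29 = 562.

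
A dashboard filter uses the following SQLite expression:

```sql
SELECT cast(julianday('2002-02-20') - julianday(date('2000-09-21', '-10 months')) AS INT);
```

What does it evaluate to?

Adding -10 months to 2000-09-21 gives 1999-11-21.
9 days remain in November 1999 after the 21st (30 − 21).
Full months from December 1999 through January 2002 contribute their day counts.
Then 20 days into February 2002.
Total: 9 + 31 + 31 + 29 + 31 + 30 + 31 + 30 + 31 + 31 + 30 + 31 + 30 + 31 + 31 + 28 + 31 + 30 + 31 + 30 + 31 + 31 + 30 + 31 + 30 + 31 + 31 + 20 = 822.

822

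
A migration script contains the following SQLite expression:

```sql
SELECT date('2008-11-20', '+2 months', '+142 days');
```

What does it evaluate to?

Adding +2 months to 2008-11-20 gives 2009-01-20.
Applying '+142 days' to 2009-01-20: counting 142 days forward gives 2009-06-11.

2009-06-11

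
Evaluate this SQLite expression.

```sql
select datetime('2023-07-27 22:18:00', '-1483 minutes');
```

2023-07-26 21:35:00

1483 minutes = 24h 43m; -1483 minutes from 2023-07-27 22:18:00 is 2023-07-26 21:35:00 (crosses midnight).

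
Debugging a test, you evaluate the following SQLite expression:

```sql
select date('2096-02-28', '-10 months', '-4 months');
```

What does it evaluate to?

2094-12-28

Adding -10 months to 2096-02-28 gives 2095-04-28.
Adding -4 months to 2095-04-28 gives 2094-12-28.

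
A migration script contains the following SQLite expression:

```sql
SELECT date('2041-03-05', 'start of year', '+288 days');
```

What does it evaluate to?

`start of year` rewinds 2041-03-05 to 2041-01-01.
Applying '+288 days' to 2041-01-01: counting 288 days forward gives 2041-10-16.

2041-10-16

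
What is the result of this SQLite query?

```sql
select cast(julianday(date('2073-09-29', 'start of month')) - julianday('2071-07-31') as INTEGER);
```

`start of month` rewinds 2073-09-29 to 2073-09-01.
0 days remain in July 2071 after the 31st (31 − 31).
Full months from August 2071 through August 2073 contribute their day counts.
Then 1 day into September 2073.
Total: 0 + 31 + 30 + 31 + 30 + 31 + 31 + 29 + 31 + 30 + 31 + 30 + 31 + 31 + 30 + 31 + 30 + 31 + 31 + 28 + 31 + 30 + 31 + 30 + 31 + 31 + 1 = 763.

763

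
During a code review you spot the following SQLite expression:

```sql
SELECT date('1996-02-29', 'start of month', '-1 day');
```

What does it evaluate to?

1996-01-31

`start of month` rewinds 1996-02-29 to 1996-02-01.
Going back 1 day from 1996-02-01 reaches 1996-01-31 (last day of January, 31 days).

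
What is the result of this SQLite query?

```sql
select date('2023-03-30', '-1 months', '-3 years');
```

2020-03-02

Adding -1 month to 2023-03-30 targets 2023-02-30. February 2023 has only 28 days, so SQLite normalizes the 2-day overflow forward to 2023-03-02.
Adding -3 years to 2023-03-02 gives 2020-03-02.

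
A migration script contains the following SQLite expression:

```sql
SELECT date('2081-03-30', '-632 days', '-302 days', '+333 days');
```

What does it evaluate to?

2079-08-07

Applying '-632 days' to 2081-03-30: counting 632 days back gives 2079-07-07.
Applying '-302 days' to 2079-07-07: counting 302 days back gives 2078-09-08.
Applying '+333 days' to 2078-09-08: counting 333 days forward gives 2079-08-07.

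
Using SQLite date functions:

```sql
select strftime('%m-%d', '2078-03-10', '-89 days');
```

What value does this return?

12-11

First apply '-89 days': 2078-03-10 → 2077-12-11.
`%m-%d` extracts the month-day: 12-11.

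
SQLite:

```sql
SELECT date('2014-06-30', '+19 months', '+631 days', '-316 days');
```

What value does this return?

2016-12-10

Adding +19 months to 2014-06-30 gives 2016-01-30.
Applying '+631 days' to 2016-01-30: counting 631 days forward gives 2017-10-22.
Applying '-316 days' to 2017-10-22: counting 316 days back gives 2016-12-10.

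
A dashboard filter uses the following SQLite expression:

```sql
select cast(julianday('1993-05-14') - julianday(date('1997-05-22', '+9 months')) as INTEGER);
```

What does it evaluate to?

Adding +9 months to 1997-05-22 gives 1998-02-22.
17 days remain in May 1993 after the 14th (31 − 14).
Full months from June 1993 through January 1998 contribute their day counts.
Then 22 days into February 1998.
Total: 17 + 30 + 31 + 31 + 30 + 31 + 30 + 31 + 31 + 28 + 31 + 30 + 31 + 30 + 31 + 31 + 30 + 31 + 30 + 31 + 31 + 28 + 31 + 30 + 31 + 30 + 31 + 31 + 30 + 31 + 30 + 31 + 31 + 29 + 31 + 30 + 31 + 30 + 31 + 31 + 30 + 31 + 30 + 31 + 31 + 28 + 31 + 30 + 31 + 30 + 31 + 31 + 30 + 31 + 30 + 31 + 31 + 22 = 1745.
The subtraction is earlier − later, so the result is −1745 → -1745.

-1745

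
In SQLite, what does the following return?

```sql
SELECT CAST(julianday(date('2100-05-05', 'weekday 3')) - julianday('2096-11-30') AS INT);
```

1251

`weekday 3` advances to the next Wednesday; 2100-05-05 is already a Wednesday, so it stays at 2100-05-05.
0 days remain in November 2096 after the 30th (30 − 30).
Full months from December 2096 through April 2100 contribute their day counts.
Then 5 days into May 2100.
Total: 0 + 31 + 31 + 28 + 31 + 30 + 31 + 30 + 31 + 31 + 30 + 31 + 30 + 31 + 31 + 28 + 31 + 30 + 31 + 30 + 31 + 31 + 30 + 31 + 30 + 31 + 31 + 28 + 31 + 30 + 31 + 30 + 31 + 31 + 30 + 31 + 30 + 31 + 31 + 28 + 31 + 30 + 5 = 1251.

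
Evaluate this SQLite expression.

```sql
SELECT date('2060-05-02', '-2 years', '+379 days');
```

Adding -2 years to 2060-05-02 gives 2058-05-02.
Applying '+379 days' to 2058-05-02: counting 379 days forward gives 2059-05-16.

2059-05-16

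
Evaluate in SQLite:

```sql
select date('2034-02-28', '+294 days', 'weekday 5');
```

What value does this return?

2034-12-22

Applying '+294 days' to 2034-02-28: counting 294 days forward gives 2034-12-19.
`weekday 5` advances to the next Friday; 2034-12-19 is a Tuesday, so it moves forward to 2034-12-22.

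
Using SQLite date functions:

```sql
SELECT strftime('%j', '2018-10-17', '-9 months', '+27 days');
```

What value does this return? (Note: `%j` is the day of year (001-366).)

044

First apply '-9 months', '+27 days': 2018-10-17 → 2018-02-13.
Day-of-year for 2018-02-13: days since 2018-01-01 inclusive = 44, zero-padded to 044.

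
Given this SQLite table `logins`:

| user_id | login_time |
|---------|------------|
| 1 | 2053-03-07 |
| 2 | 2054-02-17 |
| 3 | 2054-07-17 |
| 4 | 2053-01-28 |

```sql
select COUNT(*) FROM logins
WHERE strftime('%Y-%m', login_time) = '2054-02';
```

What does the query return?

1

Rows with year-month 2054-02: 2054-02-17 → 1.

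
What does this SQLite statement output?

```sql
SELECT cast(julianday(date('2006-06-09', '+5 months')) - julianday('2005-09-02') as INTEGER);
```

Adding +5 months to 2006-06-09 gives 2006-11-09.
28 days remain in September 2005 after the 2nd (30 − 2).
Full months from October 2005 through October 2006 contribute their day counts.
Then 9 days into November 2006.
Total: 28 + 31 + 30 + 31 + 31 + 28 + 31 + 30 + 31 + 30 + 31 + 31 + 30 + 31 + 9 = 433.

433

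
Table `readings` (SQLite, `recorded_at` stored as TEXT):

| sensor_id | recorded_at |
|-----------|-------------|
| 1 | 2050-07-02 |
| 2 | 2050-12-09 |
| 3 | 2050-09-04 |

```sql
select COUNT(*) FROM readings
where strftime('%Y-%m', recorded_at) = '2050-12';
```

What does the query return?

1

Rows with year-month 2050-12: 2050-12-09 → 1.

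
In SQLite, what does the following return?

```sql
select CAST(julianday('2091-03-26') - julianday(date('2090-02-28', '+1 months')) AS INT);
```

Adding +1 month to 2090-02-28 gives 2090-03-28.
3 days remain in March 2090 after the 28th (31 − 28).
Full months from April 2090 through February 2091 contribute their day counts.
Then 26 days into March 2091.
Total: 3 + 30 + 31 + 30 + 31 + 31 + 30 + 31 + 30 + 31 + 31 + 28 + 26 = 363.

363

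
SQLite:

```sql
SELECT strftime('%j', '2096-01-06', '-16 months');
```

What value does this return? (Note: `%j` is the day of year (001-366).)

First apply '-16 months': 2096-01-06 → 2094-09-06.
Day-of-year for 2094-09-06: days since 2094-01-01 inclusive = 249, zero-padded to 249.

249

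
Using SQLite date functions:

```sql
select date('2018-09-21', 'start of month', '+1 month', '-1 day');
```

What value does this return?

`start of month` rewinds 2018-09-21 to 2018-09-01.
Adding +1 month to 2018-09-01 gives 2018-10-01.
Going back 1 day from 2018-10-01 reaches 2018-09-30 (last day of September, 30 days).

2018-09-30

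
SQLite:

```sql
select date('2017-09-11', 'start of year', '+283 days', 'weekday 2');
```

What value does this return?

`start of year` rewinds 2017-09-11 to 2017-01-01.
Applying '+283 days' to 2017-01-01: counting 283 days forward gives 2017-10-11.
`weekday 2` advances to the next Tuesday; 2017-10-11 is a Wednesday, so it moves forward to 2017-10-17.

2017-10-17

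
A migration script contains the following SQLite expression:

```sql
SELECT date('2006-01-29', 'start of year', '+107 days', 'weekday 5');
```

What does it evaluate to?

`start of year` rewinds 2006-01-29 to 2006-01-01.
Applying '+107 days' to 2006-01-01: counting 107 days forward gives 2006-04-18.
`weekday 5` advances to the next Friday; 2006-04-18 is a Tuesday, so it moves forward to 2006-04-21.

2006-04-21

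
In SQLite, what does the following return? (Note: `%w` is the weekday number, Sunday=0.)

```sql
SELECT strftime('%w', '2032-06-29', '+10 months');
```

First apply '+10 months': 2032-06-29 → 2033-04-29.
2033-04-29 is a Friday; with Sunday=0 that is 5.

5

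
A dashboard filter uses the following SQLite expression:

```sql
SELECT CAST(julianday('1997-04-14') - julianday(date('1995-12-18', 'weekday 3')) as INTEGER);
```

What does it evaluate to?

481

`weekday 3` advances to the next Wednesday; 1995-12-18 is a Monday, so it moves forward to 1995-12-20.
11 days remain in December 1995 after the 20th (31 − 20).
Full months from January 1996 through March 1997 contribute their day counts.
Then 14 days into April 1997.
Total: 11 + 31 + 29 + 31 + 30 + 31 + 30 + 31 + 31 + 30 + 31 + 30 + 31 + 31 + 28 + 31 + 14 = 481.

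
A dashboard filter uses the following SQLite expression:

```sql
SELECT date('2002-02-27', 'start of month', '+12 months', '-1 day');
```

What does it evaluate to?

2003-01-31

`start of month` rewinds 2002-02-27 to 2002-02-01.
Adding +12 months to 2002-02-01 gives 2003-02-01.
Going back 1 day from 2003-02-01 reaches 2003-01-31 (last day of January, 31 days).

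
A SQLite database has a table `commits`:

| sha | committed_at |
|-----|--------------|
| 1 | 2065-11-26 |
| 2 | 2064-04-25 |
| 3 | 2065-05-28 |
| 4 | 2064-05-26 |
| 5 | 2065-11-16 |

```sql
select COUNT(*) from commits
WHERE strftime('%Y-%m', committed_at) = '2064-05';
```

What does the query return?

Rows with year-month 2064-05: 2064-05-26 → 1.

1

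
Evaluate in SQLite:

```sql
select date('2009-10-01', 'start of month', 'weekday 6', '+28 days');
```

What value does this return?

2009-10-31

`start of month` rewinds 2009-10-01 to 2009-10-01.
`weekday 6` advances to the next Saturday; 2009-10-01 is a Thursday, so it moves forward to 2009-10-03.
Advancing 28 more days within October lands on 2009-10-31.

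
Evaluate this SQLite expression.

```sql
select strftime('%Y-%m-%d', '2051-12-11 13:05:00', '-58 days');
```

2051-10-14

First apply '-58 days': 2051-12-11 13:05:00 → 2051-10-14 13:05:00.
`%Y-%m-%d` extracts the ISO date: 2051-10-14.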